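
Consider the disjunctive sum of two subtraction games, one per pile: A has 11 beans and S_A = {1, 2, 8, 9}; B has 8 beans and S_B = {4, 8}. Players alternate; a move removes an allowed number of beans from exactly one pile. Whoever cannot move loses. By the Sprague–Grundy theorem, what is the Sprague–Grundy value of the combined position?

Pile A, S = {1, 2, 8, 9}:
n :  0  1  2  3  4  5  6  7  8  9 10 11
G :  0  1  2  0  1  2  0  1  2  3  0  1
G_A(11) = 1.
Pile B, S = {4, 8}:
n : 0 1 2 3 4 5 6 7 8
G : 0 0 0 0 1 1 1 1 2
G_B(8) = 2.
Combined Grundy value = 1 ⊕ 2 = 3.

3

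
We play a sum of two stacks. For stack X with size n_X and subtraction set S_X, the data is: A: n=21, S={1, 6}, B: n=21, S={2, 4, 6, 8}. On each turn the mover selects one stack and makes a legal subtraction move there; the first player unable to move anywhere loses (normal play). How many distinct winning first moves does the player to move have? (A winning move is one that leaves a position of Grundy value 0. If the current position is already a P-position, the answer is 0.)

Stack A, S = {1, 6}:
G(0) = 0
G(1) = mex{0} = 1
G(2) = mex{1} = 0
G(3) = mex{0} = 1
G(4) = mex{1} = 0
G(5) = mex{0} = 1
G(6) = mex{1,0} = 2
G(7) = mex{2,1} = 0
G(8) = mex{0,0} = 1
G(9) = mex{1,1} = 0
G(10) = mex{0,0} = 1
G(11) = mex{1,1} = 0
G(12) = mex{0,2} = 1
G(13) = mex{1,0} = 2
G(14) = mex{2,1} = 0
G(15) = mex{0,0} = 1
G(16) = mex{1,1} = 0
G(17) = mex{0,0} = 1
G(18) = mex{1,1} = 0
G(19) = mex{0,2} = 1
G(20) = mex{1,0} = 2
G(21) = mex{2,1} = 0
G_A(21) = 0.
Stack B, S = {2, 4, 6, 8}:
n :  0  1  2  3  4  5  6  7  8  9 10 11 12 13 14 15 16 17 18 19 20 21
G :  0  0  1  1  2  2  3  3  4  4  0  0  1  1  2  2  3  3  4  4  0  0
G_B(21) = 0.
Combined Grundy value = 0 ⊕ 0 = 0.
A winning move leaves total XOR = 0, i.e. changes one component's Grundy value g to g ⊕ X where X is the current total.
Stack A: target g' = 0⊕0 = 0, but every legal move changes the Grundy value (mex property), so 0 moves.
Stack B: target g' = 0⊕0 = 0, but every legal move changes the Grundy value (mex property), so 0 moves.

0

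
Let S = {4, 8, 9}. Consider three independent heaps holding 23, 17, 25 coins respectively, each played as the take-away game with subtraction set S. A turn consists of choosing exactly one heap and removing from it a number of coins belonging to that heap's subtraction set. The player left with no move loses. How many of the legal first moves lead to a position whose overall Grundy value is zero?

0

All heaps use S = {4, 8, 9}:
n :  0  1  2  3  4  5  6  7  8  9 10 11 12 13 14 15 16 17 18 19 20 21 22 23 24 25
G :  0  0  0  0  1  1  1  1  2  2  2  2  3  0  0  0  0  1  1  1  1  2  2  2  2  3
Heap A: G(23) = 2.
Heap B: G(17) = 1.
Heap C: G(25) = 3.
Combined Grundy value = 2 ⊕ 1 ⊕ 3 = 0.
A winning move leaves total XOR = 0, i.e. changes one component's Grundy value g to g ⊕ X where X is the current total.
Heap A: target g' = 2⊕0 = 2, but every legal move changes the Grundy value (mex property), so 0 moves.
Heap B: target g' = 1⊕0 = 1, but every legal move changes the Grundy value (mex property), so 0 moves.
Heap C: target g' = 3⊕0 = 3, but every legal move changes the Grundy value (mex property), so 0 moves.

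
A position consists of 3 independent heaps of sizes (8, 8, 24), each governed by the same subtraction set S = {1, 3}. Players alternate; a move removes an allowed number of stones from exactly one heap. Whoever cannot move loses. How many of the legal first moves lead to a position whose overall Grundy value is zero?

0

All heaps use S = {1, 3}:
n :  0  1  2  3  4  5  6  7  8  9 10 11 12 13 14 15 16 17 18 19 20 21 22 23 24
G :  0  1  0  1  0  1  0  1  0  1  0  1  0  1  0  1  0  1  0  1  0  1  0  1  0
Heap A: G(8) = 0.
Heap B: G(8) = 0.
Heap C: G(24) = 0.
Combined Grundy value = 0 ⊕ 0 ⊕ 0 = 0.
A winning move leaves total XOR = 0, i.e. changes one component's Grundy value g to g ⊕ X where X is the current total.
Heap A: target g' = 0⊕0 = 0, but every legal move changes the Grundy value (mex property), so 0 moves.
Heap B: target g' = 0⊕0 = 0, but every legal move changes the Grundy value (mex property), so 0 moves.
Heap C: target g' = 0⊕0 = 0, but every legal move changes the Grundy value (mex property), so 0 moves.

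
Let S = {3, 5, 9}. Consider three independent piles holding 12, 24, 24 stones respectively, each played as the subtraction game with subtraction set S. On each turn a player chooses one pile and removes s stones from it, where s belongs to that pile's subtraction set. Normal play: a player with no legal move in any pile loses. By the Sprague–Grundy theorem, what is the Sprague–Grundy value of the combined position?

All piles use S = {3, 5, 9}:
G(0) = 0
G(1) = mex{} = 0
G(2) = mex{} = 0
G(3) = mex{0} = 1
G(4) = mex{0} = 1
G(5) = mex{0,0} = 1
G(6) = mex{1,0} = 2
G(7) = mex{1,0} = 2
G(8) = mex{1,1} = 0
G(9) = mex{2,1,0} = 3
G(10) = mex{2,1,0} = 3
G(11) = mex{0,2,0} = 1
G(12) = mex{3,2,1} = 0
G(13) = mex{3,0,1} = 2
G(14) = mex{1,3,1} = 0
G(15) = mex{0,3,2} = 1
G(16) = mex{2,1,2} = 0
G(17) = mex{0,0,0} = 1
G(18) = mex{1,2,3} = 0
G(19) = mex{0,0,3} = 1
G(20) = mex{1,1,1} = 0
G(21) = mex{0,0,0} = 1
G(22) = mex{1,1,2} = 0
G(23) = mex{0,0,0} = 1
G(24) = mex{1,1,1} = 0
Pile A: G(12) = 0.
Pile B: G(24) = 0.
Pile C: G(24) = 0.
Combined Grundy value = 0 ⊕ 0 ⊕ 0 = 0.

0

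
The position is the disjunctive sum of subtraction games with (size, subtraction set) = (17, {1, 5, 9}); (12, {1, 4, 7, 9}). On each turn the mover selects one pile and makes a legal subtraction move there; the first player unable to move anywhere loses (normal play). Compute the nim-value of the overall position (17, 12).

Pile A, S = {1, 5, 9}:
G(0) = 0
G(1) = mex{0} = 1
G(2) = mex{1} = 0
G(3) = mex{0} = 1
G(4) = mex{1} = 0
G(5) = mex{0,0} = 1
G(6) = mex{1,1} = 0
G(7) = mex{0,0} = 1
G(8) = mex{1,1} = 0
G(9) = mex{0,0,0} = 1
G(10) = mex{1,1,1} = 0
G(11) = mex{0,0,0} = 1
G(12) = mex{1,1,1} = 0
G(13) = mex{0,0,0} = 1
G(14) = mex{1,1,1} = 0
G(15) = mex{0,0,0} = 1
G(16) = mex{1,1,1} = 0
G(17) = mex{0,0,0} = 1
G_A(17) = 1.
Pile B, S = {1, 4, 7, 9}:
n :  0  1  2  3  4  5  6  7  8  9 10 11 12
G :  0  1  0  1  2  0  1  2  0  1  0  1  2
G_B(12) = 2.
Combined Grundy value = 1 ⊕ 2 = 3.

3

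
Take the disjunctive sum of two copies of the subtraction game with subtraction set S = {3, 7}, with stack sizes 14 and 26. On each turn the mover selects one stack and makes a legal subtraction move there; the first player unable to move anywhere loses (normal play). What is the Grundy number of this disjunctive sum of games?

All stacks use S = {3, 7}:
n :  0  1  2  3  4  5  6  7  8  9 10 11 12 13 14 15 16 17 18 19 20 21 22 23 24 25 26
G :  0  0  0  1  1  1  0  2  2  1  0  0  0  1  1  1  0  2  2  1  0  0  0  1  1  1  0
Stack A: G(14) = 1.
Stack B: G(26) = 0.
Combined Grundy value = 1 ⊕ 0 = 1.

1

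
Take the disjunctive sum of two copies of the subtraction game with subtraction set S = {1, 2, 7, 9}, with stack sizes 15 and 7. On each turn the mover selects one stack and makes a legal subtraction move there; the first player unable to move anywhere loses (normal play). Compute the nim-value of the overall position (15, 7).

All stacks use S = {1, 2, 7, 9}:
n :  0  1  2  3  4  5  6  7  8  9 10 11 12 13 14 15
G :  0  1  2  0  1  2  0  1  2  3  4  0  1  2  0  1
Stack A: G(15) = 1.
Stack B: G(7) = 1.
Combined Grundy value = 1 ⊕ 1 = 0.

0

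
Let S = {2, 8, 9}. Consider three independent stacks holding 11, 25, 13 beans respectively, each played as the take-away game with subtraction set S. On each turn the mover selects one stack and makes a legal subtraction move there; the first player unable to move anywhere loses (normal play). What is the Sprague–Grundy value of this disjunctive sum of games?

3

All stacks use S = {2, 8, 9}:
n :  0  1  2  3  4  5  6  7  8  9 10 11 12 13 14 15 16 17 18 19 20 21 22 23 24 25
G :  0  0  1  1  0  0  1  1  2  2  3  0  2  1  3  0  0  1  1  2  3  0  0  1  1  2
Stack A: G(11) = 0.
Stack B: G(25) = 2.
Stack C: G(13) = 1.
Combined Grundy value = 0 ⊕ 2 ⊕ 1 = 3.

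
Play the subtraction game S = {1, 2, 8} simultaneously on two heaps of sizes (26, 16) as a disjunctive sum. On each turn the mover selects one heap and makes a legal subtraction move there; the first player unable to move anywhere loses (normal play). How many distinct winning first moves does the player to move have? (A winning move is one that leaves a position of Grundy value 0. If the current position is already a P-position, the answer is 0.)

All heaps use S = {1, 2, 8}:
G(0) = 0
G(1) = mex{0} = 1
G(2) = mex{1,0} = 2
G(3) = mex{2,1} = 0
G(4) = mex{0,2} = 1
G(5) = mex{1,0} = 2
G(6) = mex{2,1} = 0
G(7) = mex{0,2} = 1
G(8) = mex{1,0,0} = 2
G(9) = mex{2,1,1} = 0
G(10) = mex{0,2,2} = 1
G(11) = mex{1,0,0} = 2
G(12) = mex{2,1,1} = 0
G(13) = mex{0,2,2} = 1
G(14) = mex{1,0,0} = 2
G(15) = mex{2,1,1} = 0
G(16) = mex{0,2,2} = 1
G(17) = mex{1,0,0} = 2
G(18) = mex{2,1,1} = 0
G(19) = mex{0,2,2} = 1
G(20) = mex{1,0,0} = 2
G(21) = mex{2,1,1} = 0
G(22) = mex{0,2,2} = 1
G(23) = mex{1,0,0} = 2
G(24) = mex{2,1,1} = 0
G(25) = mex{0,2,2} = 1
G(26) = mex{1,0,0} = 2
Heap A: G(26) = 2.
Heap B: G(16) = 1.
Combined Grundy value = 2 ⊕ 1 = 3.
A winning move leaves total XOR = 0, i.e. changes one component's Grundy value g to g ⊕ X where X is the current total.
Heap A: need g' = 2⊕3 = 1. Options: 26−1→G=1, 26−2→G=0, 26−8→G=0. Hits: 1.
Heap B: need g' = 1⊕3 = 2. Options: 16−1→G=0, 16−2→G=2, 16−8→G=2. Hits: 2.

3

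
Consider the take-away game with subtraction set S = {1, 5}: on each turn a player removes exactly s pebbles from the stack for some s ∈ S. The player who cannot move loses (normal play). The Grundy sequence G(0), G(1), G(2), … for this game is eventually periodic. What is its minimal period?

n :  0  1  2  3  4  5  6  7  8  9 10 11 12 13 14
G :  0  1  0  1  0  1  0  1  0  1  0  1  0  1  0
G(n+2) = G(n) holds for n = 0,…,4 (a full window of length max(S) = 5), so the sequence is purely periodic with period 2.

2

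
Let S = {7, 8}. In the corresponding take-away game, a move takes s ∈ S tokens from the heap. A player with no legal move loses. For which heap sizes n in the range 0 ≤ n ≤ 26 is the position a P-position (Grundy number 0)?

0, 1, 2, 3, 4, 5, 6, 15, 16, 17, 18, 19, 20, 21

G(0) = 0
G(1) = mex{} = 0
G(2) = mex{} = 0
G(3) = mex{} = 0
G(4) = mex{} = 0
G(5) = mex{} = 0
G(6) = mex{} = 0
G(7) = mex{0} = 1
G(8) = mex{0,0} = 1
G(9) = mex{0,0} = 1
G(10) = mex{0,0} = 1
G(11) = mex{0,0} = 1
G(12) = mex{0,0} = 1
G(13) = mex{0,0} = 1
G(14) = mex{1,0} = 2
G(15) = mex{1,1} = 0
G(16) = mex{1,1} = 0
G(17) = mex{1,1} = 0
G(18) = mex{1,1} = 0
G(19) = mex{1,1} = 0
G(20) = mex{1,1} = 0
G(21) = mex{2,1} = 0
G(22) = mex{0,2} = 1
G(23) = mex{0,0} = 1
G(24) = mex{0,0} = 1
G(25) = mex{0,0} = 1
G(26) = mex{0,0} = 1
P-positions are exactly the n with G(n) = 0.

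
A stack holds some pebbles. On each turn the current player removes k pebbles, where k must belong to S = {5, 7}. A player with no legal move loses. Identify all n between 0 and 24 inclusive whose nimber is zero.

0, 1, 2, 3, 4, 12, 13, 14, 15, 16, 24

G(0) = 0
G(1) = mex{} = 0
G(2) = mex{} = 0
G(3) = mex{} = 0
G(4) = mex{} = 0
G(5) = mex{0} = 1
G(6) = mex{0} = 1
G(7) = mex{0,0} = 1
G(8) = mex{0,0} = 1
G(9) = mex{0,0} = 1
G(10) = mex{1,0} = 2
G(11) = mex{1,0} = 2
G(12) = mex{1,1} = 0
G(13) = mex{1,1} = 0
G(14) = mex{1,1} = 0
G(15) = mex{2,1} = 0
G(16) = mex{2,1} = 0
G(17) = mex{0,2} = 1
G(18) = mex{0,2} = 1
G(19) = mex{0,0} = 1
G(20) = mex{0,0} = 1
G(21) = mex{0,0} = 1
G(22) = mex{1,0} = 2
G(23) = mex{1,0} = 2
G(24) = mex{1,1} = 0
P-positions are exactly the n with G(n) = 0.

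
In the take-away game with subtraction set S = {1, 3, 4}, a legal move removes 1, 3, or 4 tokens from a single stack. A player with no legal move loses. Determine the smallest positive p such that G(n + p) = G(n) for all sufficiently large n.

G(0) = 0
G(1) = mex{0} = 1
G(2) = mex{1} = 0
G(3) = mex{0,0} = 1
G(4) = mex{1,1,0} = 2
G(5) = mex{2,0,1} = 3
G(6) = mex{3,1,0} = 2
G(7) = mex{2,2,1} = 0
G(8) = mex{0,3,2} = 1
G(9) = mex{1,2,3} = 0
G(10) = mex{0,0,2} = 1
G(11) = mex{1,1,0} = 2
G(12) = mex{2,0,1} = 3
G(13) = mex{3,1,0} = 2
G(14) = mex{2,2,1} = 0
G(15) = mex{0,3,2} = 1
G(n+7) = G(n) holds for n = 0,…,3 (a full window of length max(S) = 4), so the sequence is purely periodic with period 7.

7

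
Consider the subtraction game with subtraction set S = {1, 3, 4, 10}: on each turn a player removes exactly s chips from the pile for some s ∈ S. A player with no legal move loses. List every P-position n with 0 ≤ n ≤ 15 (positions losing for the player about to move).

G(0) = 0
G(1) = mex{0} = 1
G(2) = mex{1} = 0
G(3) = mex{0,0} = 1
G(4) = mex{1,1,0} = 2
G(5) = mex{2,0,1} = 3
G(6) = mex{3,1,0} = 2
G(7) = mex{2,2,1} = 0
G(8) = mex{0,3,2} = 1
G(9) = mex{1,2,3} = 0
G(10) = mex{0,0,2,0} = 1
G(11) = mex{1,1,0,1} = 2
G(12) = mex{2,0,1,0} = 3
G(13) = mex{3,1,0,1} = 2
G(14) = mex{2,2,1,2} = 0
G(15) = mex{0,3,2,3} = 1
P-positions are exactly the n with G(n) = 0.

0, 2, 7, 9, 14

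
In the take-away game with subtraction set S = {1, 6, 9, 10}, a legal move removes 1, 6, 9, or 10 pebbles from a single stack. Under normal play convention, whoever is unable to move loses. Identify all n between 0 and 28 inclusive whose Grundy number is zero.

n :  0  1  2  3  4  5  6  7  8  9 10 11 12 13 14 15 16 17 18 19 20 21 22 23 24 25 26 27 28
G :  0  1  0  1  0  1  2  0  1  2  3  2  3  2  3  0  1  3  0  1  0  1  0  1  2  3  2  4  2
P-positions are exactly the n with G(n) = 0.

0, 2, 4, 7, 15, 18, 20, 22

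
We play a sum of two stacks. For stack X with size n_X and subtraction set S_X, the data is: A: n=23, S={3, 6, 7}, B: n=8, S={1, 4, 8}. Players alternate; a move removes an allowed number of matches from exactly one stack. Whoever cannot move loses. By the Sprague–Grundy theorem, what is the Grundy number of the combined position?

Stack A, S = {3, 6, 7}:
G(0) = 0
G(1) = mex{} = 0
G(2) = mex{} = 0
G(3) = mex{0} = 1
G(4) = mex{0} = 1
G(5) = mex{0} = 1
G(6) = mex{1,0} = 2
G(7) = mex{1,0,0} = 2
G(8) = mex{1,0,0} = 2
G(9) = mex{2,1,0} = 3
G(10) = mex{2,1,1} = 0
G(11) = mex{2,1,1} = 0
G(12) = mex{3,2,1} = 0
G(13) = mex{0,2,2} = 1
G(14) = mex{0,2,2} = 1
G(15) = mex{0,3,2} = 1
G(16) = mex{1,0,3} = 2
G(17) = mex{1,0,0} = 2
G(18) = mex{1,0,0} = 2
G(19) = mex{2,1,0} = 3
G(20) = mex{2,1,1} = 0
G(21) = mex{2,1,1} = 0
G(22) = mex{3,2,1} = 0
G(23) = mex{0,2,2} = 1
G_A(23) = 1.
Stack B, S = {1, 4, 8}:
n : 0 1 2 3 4 5 6 7 8
G : 0 1 0 1 2 0 1 0 1
G_B(8) = 1.
Combined Grundy value = 1 ⊕ 1 = 0.

0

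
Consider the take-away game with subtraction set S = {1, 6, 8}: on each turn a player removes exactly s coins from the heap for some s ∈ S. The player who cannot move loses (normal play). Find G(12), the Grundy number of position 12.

1

n :  0  1  2  3  4  5  6  7  8  9 10 11 12
G :  0  1  0  1  0  1  2  0  1  0  1  0  1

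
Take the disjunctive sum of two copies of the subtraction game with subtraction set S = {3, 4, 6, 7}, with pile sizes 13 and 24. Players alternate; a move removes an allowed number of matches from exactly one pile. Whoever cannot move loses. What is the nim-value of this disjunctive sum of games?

All piles use S = {3, 4, 6, 7}:
G(0) = 0
G(1) = mex{} = 0
G(2) = mex{} = 0
G(3) = mex{0} = 1
G(4) = mex{0,0} = 1
G(5) = mex{0,0} = 1
G(6) = mex{1,0,0} = 2
G(7) = mex{1,1,0,0} = 2
G(8) = mex{1,1,0,0} = 2
G(9) = mex{2,1,1,0} = 3
G(10) = mex{2,2,1,1} = 0
G(11) = mex{2,2,1,1} = 0
G(12) = mex{3,2,2,1} = 0
G(13) = mex{0,3,2,2} = 1
G(14) = mex{0,0,2,2} = 1
G(15) = mex{0,0,3,2} = 1
G(16) = mex{1,0,0,3} = 2
G(17) = mex{1,1,0,0} = 2
G(18) = mex{1,1,0,0} = 2
G(19) = mex{2,1,1,0} = 3
G(20) = mex{2,2,1,1} = 0
G(21) = mex{2,2,1,1} = 0
G(22) = mex{3,2,2,1} = 0
G(23) = mex{0,3,2,2} = 1
G(24) = mex{0,0,2,2} = 1
Pile A: G(13) = 1.
Pile B: G(24) = 1.
Combined Grundy value = 1 ⊕ 1 = 0.

0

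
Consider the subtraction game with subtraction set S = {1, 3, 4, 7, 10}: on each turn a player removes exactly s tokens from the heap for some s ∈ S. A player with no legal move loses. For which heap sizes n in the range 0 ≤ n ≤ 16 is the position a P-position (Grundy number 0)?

n :  0  1  2  3  4  5  6  7  8  9 10 11 12 13 14 15 16
G :  0  1  0  1  2  3  2  3  0  1  4  5  2  0  1  4  3
P-positions are exactly the n with G(n) = 0.

0, 2, 8, 13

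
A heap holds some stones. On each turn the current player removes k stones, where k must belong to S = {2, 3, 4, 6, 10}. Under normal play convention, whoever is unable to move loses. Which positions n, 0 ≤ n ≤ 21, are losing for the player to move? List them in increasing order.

0, 1, 8, 9, 16, 17

n :  0  1  2  3  4  5  6  7  8  9 10 11 12 13 14 15 16 17 18 19 20 21
G :  0  0  1  1  2  2  3  3  0  0  1  1  2  2  3  3  0  0  1  1  2  2
P-positions are exactly the n with G(n) = 0.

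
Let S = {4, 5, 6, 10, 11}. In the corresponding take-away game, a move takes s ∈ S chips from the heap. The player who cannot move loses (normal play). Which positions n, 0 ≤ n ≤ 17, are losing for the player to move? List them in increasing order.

0, 1, 2, 3, 15, 16, 17

n :  0  1  2  3  4  5  6  7  8  9 10 11 12 13 14 15 16 17
G :  0  0  0  0  1  1  1  1  2  2  2  2  3  3  3  0  0  0
P-positions are exactly the n with G(n) = 0.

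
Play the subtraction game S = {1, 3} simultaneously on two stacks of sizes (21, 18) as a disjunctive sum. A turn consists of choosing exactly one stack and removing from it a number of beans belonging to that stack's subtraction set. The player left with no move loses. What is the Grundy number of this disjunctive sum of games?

All stacks use S = {1, 3}:
G(0) = 0
G(1) = mex{0} = 1
G(2) = mex{1} = 0
G(3) = mex{0,0} = 1
G(4) = mex{1,1} = 0
G(5) = mex{0,0} = 1
G(6) = mex{1,1} = 0
G(7) = mex{0,0} = 1
G(8) = mex{1,1} = 0
G(9) = mex{0,0} = 1
G(10) = mex{1,1} = 0
G(11) = mex{0,0} = 1
G(12) = mex{1,1} = 0
G(13) = mex{0,0} = 1
G(14) = mex{1,1} = 0
G(15) = mex{0,0} = 1
G(16) = mex{1,1} = 0
G(17) = mex{0,0} = 1
G(18) = mex{1,1} = 0
G(19) = mex{0,0} = 1
G(20) = mex{1,1} = 0
G(21) = mex{0,0} = 1
Stack A: G(21) = 1.
Stack B: G(18) = 0.
Combined Grundy value = 1 ⊕ 0 = 1.

1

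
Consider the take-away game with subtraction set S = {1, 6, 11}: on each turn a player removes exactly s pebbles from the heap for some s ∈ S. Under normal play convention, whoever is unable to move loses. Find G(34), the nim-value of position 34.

n :  0  1  2  3  4  5  6  7  8  9 10 11 12 13 14 15 16 17 18 19 20 21 22 23 24 25 26 27 28 29 30 31 32 33 34
G :  0  1  0  1  0  1  2  0  1  0  1  2  0  1  0  1  0  1  2  0  1  0  1  2  0  1  0  1  0  1  2  0  1  0  1

1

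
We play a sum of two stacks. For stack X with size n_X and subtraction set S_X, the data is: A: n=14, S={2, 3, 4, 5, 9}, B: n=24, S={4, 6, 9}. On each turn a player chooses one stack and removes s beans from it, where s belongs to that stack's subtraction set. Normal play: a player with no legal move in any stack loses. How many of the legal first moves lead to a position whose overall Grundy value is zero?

4

Stack A, S = {2, 3, 4, 5, 9}:
n :  0  1  2  3  4  5  6  7  8  9 10 11 12 13 14
G :  0  0  1  1  2  2  3  0  0  1  1  2  2  3  0
G_A(14) = 0.
Stack B, S = {4, 6, 9}:
G(0) = 0
G(1) = mex{} = 0
G(2) = mex{} = 0
G(3) = mex{} = 0
G(4) = mex{0} = 1
G(5) = mex{0} = 1
G(6) = mex{0,0} = 1
G(7) = mex{0,0} = 1
G(8) = mex{1,0} = 2
G(9) = mex{1,0,0} = 2
G(10) = mex{1,1,0} = 2
G(11) = mex{1,1,0} = 2
G(12) = mex{2,1,0} = 3
G(13) = mex{2,1,1} = 0
G(14) = mex{2,2,1} = 0
G(15) = mex{2,2,1} = 0
G(16) = mex{3,2,1} = 0
G(17) = mex{0,2,2} = 1
G(18) = mex{0,3,2} = 1
G(19) = mex{0,0,2} = 1
G(20) = mex{0,0,2} = 1
G(21) = mex{1,0,3} = 2
G(22) = mex{1,0,0} = 2
G(23) = mex{1,1,0} = 2
G(24) = mex{1,1,0} = 2
G_B(24) = 2.
Combined Grundy value = 0 ⊕ 2 = 2.
A winning move leaves total XOR = 0, i.e. changes one component's Grundy value g to g ⊕ X where X is the current total.
Stack A: need g' = 0⊕2 = 2. Options: 14−2→G=2, 14−3→G=2, 14−4→G=1, 14−5→G=1, 14−9→G=2. Hits: 3.
Stack B: need g' = 2⊕2 = 0. Options: 24−4→G=1, 24−6→G=1, 24−9→G=0. Hits: 1.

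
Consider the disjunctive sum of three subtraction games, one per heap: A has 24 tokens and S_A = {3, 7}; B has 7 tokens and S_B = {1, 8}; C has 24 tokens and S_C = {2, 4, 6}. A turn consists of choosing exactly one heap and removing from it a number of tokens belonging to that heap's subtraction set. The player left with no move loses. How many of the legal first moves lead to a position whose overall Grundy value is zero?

Heap A, S = {3, 7}:
G(0) = 0
G(1) = mex{} = 0
G(2) = mex{} = 0
G(3) = mex{0} = 1
G(4) = mex{0} = 1
G(5) = mex{0} = 1
G(6) = mex{1} = 0
G(7) = mex{1,0} = 2
G(8) = mex{1,0} = 2
G(9) = mex{0,0} = 1
G(10) = mex{2,1} = 0
G(11) = mex{2,1} = 0
G(12) = mex{1,1} = 0
G(13) = mex{0,0} = 1
G(14) = mex{0,2} = 1
G(15) = mex{0,2} = 1
G(16) = mex{1,1} = 0
G(17) = mex{1,0} = 2
G(18) = mex{1,0} = 2
G(19) = mex{0,0} = 1
G(20) = mex{2,1} = 0
G(21) = mex{2,1} = 0
G(22) = mex{1,1} = 0
G(23) = mex{0,0} = 1
G(24) = mex{0,2} = 1
G_A(24) = 1.
Heap B, S = {1, 8}:
n : 0 1 2 3 4 5 6 7
G : 0 1 0 1 0 1 0 1
G_B(7) = 1.
Heap C, S = {2, 4, 6}:
n :  0  1  2  3  4  5  6  7  8  9 10 11 12 13 14 15 16 17 18 19 20 21 22 23 24
G :  0  0  1  1  2  2  3  3  0  0  1  1  2  2  3  3  0  0  1  1  2  2  3  3  0
G_C(24) = 0.
Combined Grundy value = 1 ⊕ 1 ⊕ 0 = 0.
A winning move leaves total XOR = 0, i.e. changes one component's Grundy value g to g ⊕ X where X is the current total.
Heap A: target g' = 1⊕0 = 1, but every legal move changes the Grundy value (mex property), so 0 moves.
Heap B: target g' = 1⊕0 = 1, but every legal move changes the Grundy value (mex property), so 0 moves.
Heap C: target g' = 0⊕0 = 0, but every legal move changes the Grundy value (mex property), so 0 moves.

0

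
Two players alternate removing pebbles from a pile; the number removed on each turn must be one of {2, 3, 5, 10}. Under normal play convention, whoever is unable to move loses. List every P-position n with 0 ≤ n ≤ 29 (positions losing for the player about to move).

n :  0  1  2  3  4  5  6  7  8  9 10 11 12 13 14 15 16 17 18 19 20 21 22 23 24 25 26 27 28 29
G :  0  0  1  1  2  2  3  0  0  1  1  2  2  3  0  0  1  1  2  2  3  0  0  1  1  2  2  3  0  0
P-positions are exactly the n with G(n) = 0.

0, 1, 7, 8, 14, 15, 21, 22, 28, 29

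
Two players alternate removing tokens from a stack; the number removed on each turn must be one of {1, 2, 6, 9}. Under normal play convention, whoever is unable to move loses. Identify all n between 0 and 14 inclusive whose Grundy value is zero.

n :  0  1  2  3  4  5  6  7  8  9 10 11 12 13 14
G :  0  1  2  0  1  2  3  0  1  2  0  1  2  3  0
P-positions are exactly the n with G(n) = 0.

0, 3, 7, 10, 14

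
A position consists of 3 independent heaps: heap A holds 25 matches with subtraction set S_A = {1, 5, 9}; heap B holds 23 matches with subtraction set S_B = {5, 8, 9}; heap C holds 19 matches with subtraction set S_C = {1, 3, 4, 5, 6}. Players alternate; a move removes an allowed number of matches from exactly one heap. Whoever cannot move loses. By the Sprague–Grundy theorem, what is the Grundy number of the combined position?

1

Heap A, S = {1, 5, 9}:
n :  0  1  2  3  4  5  6  7  8  9 10 11 12 13 14 15 16 17 18 19 20 21 22 23 24 25
G :  0  1  0  1  0  1  0  1  0  1  0  1  0  1  0  1  0  1  0  1  0  1  0  1  0  1
G_A(25) = 1.
Heap B, S = {5, 8, 9}:
n :  0  1  2  3  4  5  6  7  8  9 10 11 12 13 14 15 16 17 18 19 20 21 22 23
G :  0  0  0  0  0  1  1  1  1  1  2  2  2  2  0  0  0  0  0  1  1  1  1  1
G_B(23) = 1.
Heap C, S = {1, 3, 4, 5, 6}:
n :  0  1  2  3  4  5  6  7  8  9 10 11 12 13 14 15 16 17 18 19
G :  0  1  0  1  2  3  2  3  4  0  1  0  1  2  3  2  3  4  0  1
G_C(19) = 1.
Combined Grundy value = 1 ⊕ 1 ⊕ 1 = 1.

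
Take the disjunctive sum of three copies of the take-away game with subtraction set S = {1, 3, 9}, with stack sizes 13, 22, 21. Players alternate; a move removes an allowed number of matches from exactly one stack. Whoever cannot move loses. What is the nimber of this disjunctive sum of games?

All stacks use S = {1, 3, 9}:
G(0) = 0
G(1) = mex{0} = 1
G(2) = mex{1} = 0
G(3) = mex{0,0} = 1
G(4) = mex{1,1} = 0
G(5) = mex{0,0} = 1
G(6) = mex{1,1} = 0
G(7) = mex{0,0} = 1
G(8) = mex{1,1} = 0
G(9) = mex{0,0,0} = 1
G(10) = mex{1,1,1} = 0
G(11) = mex{0,0,0} = 1
G(12) = mex{1,1,1} = 0
G(13) = mex{0,0,0} = 1
G(14) = mex{1,1,1} = 0
G(15) = mex{0,0,0} = 1
G(16) = mex{1,1,1} = 0
G(17) = mex{0,0,0} = 1
G(18) = mex{1,1,1} = 0
G(19) = mex{0,0,0} = 1
G(20) = mex{1,1,1} = 0
G(21) = mex{0,0,0} = 1
G(22) = mex{1,1,1} = 0
Stack A: G(13) = 1.
Stack B: G(22) = 0.
Stack C: G(21) = 1.
Combined Grundy value = 1 ⊕ 0 ⊕ 1 = 0.

0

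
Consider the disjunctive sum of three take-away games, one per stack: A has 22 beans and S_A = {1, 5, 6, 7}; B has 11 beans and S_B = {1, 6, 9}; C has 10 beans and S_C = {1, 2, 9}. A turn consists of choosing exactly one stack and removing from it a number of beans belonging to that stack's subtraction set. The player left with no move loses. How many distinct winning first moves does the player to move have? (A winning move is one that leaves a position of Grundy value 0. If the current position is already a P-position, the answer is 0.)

0

Stack A, S = {1, 5, 6, 7}:
G(0) = 0
G(1) = mex{0} = 1
G(2) = mex{1} = 0
G(3) = mex{0} = 1
G(4) = mex{1} = 0
G(5) = mex{0,0} = 1
G(6) = mex{1,1,0} = 2
G(7) = mex{2,0,1,0} = 3
G(8) = mex{3,1,0,1} = 2
G(9) = mex{2,0,1,0} = 3
G(10) = mex{3,1,0,1} = 2
G(11) = mex{2,2,1,0} = 3
G(12) = mex{3,3,2,1} = 0
G(13) = mex{0,2,3,2} = 1
G(14) = mex{1,3,2,3} = 0
G(15) = mex{0,2,3,2} = 1
G(16) = mex{1,3,2,3} = 0
G(17) = mex{0,0,3,2} = 1
G(18) = mex{1,1,0,3} = 2
G(19) = mex{2,0,1,0} = 3
G(20) = mex{3,1,0,1} = 2
G(21) = mex{2,0,1,0} = 3
G(22) = mex{3,1,0,1} = 2
G_A(22) = 2.
Stack B, S = {1, 6, 9}:
n :  0  1  2  3  4  5  6  7  8  9 10 11
G :  0  1  0  1  0  1  2  0  1  2  3  2
G_B(11) = 2.
Stack C, S = {1, 2, 9}:
n :  0  1  2  3  4  5  6  7  8  9 10
G :  0  1  2  0  1  2  0  1  2  3  0
G_C(10) = 0.
Combined Grundy value = 2 ⊕ 2 ⊕ 0 = 0.
A winning move leaves total XOR = 0, i.e. changes one component's Grundy value g to g ⊕ X where X is the current total.
Stack A: target g' = 2⊕0 = 2, but every legal move changes the Grundy value (mex property), so 0 moves.
Stack B: target g' = 2⊕0 = 2, but every legal move changes the Grundy value (mex property), so 0 moves.
Stack C: target g' = 0⊕0 = 0, but every legal move changes the Grundy value (mex property), so 0 moves.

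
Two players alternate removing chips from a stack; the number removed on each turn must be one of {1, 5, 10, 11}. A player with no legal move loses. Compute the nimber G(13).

3

n :  0  1  2  3  4  5  6  7  8  9 10 11 12 13
G :  0  1  0  1  0  1  0  1  0  1  2  3  2  3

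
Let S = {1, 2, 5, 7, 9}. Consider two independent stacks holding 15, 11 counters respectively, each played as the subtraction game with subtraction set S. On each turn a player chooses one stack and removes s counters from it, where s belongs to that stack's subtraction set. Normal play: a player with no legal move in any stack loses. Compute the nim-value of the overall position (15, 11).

All stacks use S = {1, 2, 5, 7, 9}:
G(0) = 0
G(1) = mex{0} = 1
G(2) = mex{1,0} = 2
G(3) = mex{2,1} = 0
G(4) = mex{0,2} = 1
G(5) = mex{1,0,0} = 2
G(6) = mex{2,1,1} = 0
G(7) = mex{0,2,2,0} = 1
G(8) = mex{1,0,0,1} = 2
G(9) = mex{2,1,1,2,0} = 3
G(10) = mex{3,2,2,0,1} = 4
G(11) = mex{4,3,0,1,2} = 5
G(12) = mex{5,4,1,2,0} = 3
G(13) = mex{3,5,2,0,1} = 4
G(14) = mex{4,3,3,1,2} = 0
G(15) = mex{0,4,4,2,0} = 1
Stack A: G(15) = 1.
Stack B: G(11) = 5.
Combined Grundy value = 1 ⊕ 5 = 4.

4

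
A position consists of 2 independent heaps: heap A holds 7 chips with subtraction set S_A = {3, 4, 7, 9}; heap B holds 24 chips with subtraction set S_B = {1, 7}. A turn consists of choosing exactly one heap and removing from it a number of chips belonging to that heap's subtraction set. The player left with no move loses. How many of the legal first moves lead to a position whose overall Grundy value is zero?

1

Heap A, S = {3, 4, 7, 9}:
G(0) = 0
G(1) = mex{} = 0
G(2) = mex{} = 0
G(3) = mex{0} = 1
G(4) = mex{0,0} = 1
G(5) = mex{0,0} = 1
G(6) = mex{1,0} = 2
G(7) = mex{1,1,0} = 2
G_A(7) = 2.
Heap B, S = {1, 7}:
G(0) = 0
G(1) = mex{0} = 1
G(2) = mex{1} = 0
G(3) = mex{0} = 1
G(4) = mex{1} = 0
G(5) = mex{0} = 1
G(6) = mex{1} = 0
G(7) = mex{0,0} = 1
G(8) = mex{1,1} = 0
G(9) = mex{0,0} = 1
G(10) = mex{1,1} = 0
G(11) = mex{0,0} = 1
G(12) = mex{1,1} = 0
G(13) = mex{0,0} = 1
G(14) = mex{1,1} = 0
G(15) = mex{0,0} = 1
G(16) = mex{1,1} = 0
G(17) = mex{0,0} = 1
G(18) = mex{1,1} = 0
G(19) = mex{0,0} = 1
G(20) = mex{1,1} = 0
G(21) = mex{0,0} = 1
G(22) = mex{1,1} = 0
G(23) = mex{0,0} = 1
G(24) = mex{1,1} = 0
G_B(24) = 0.
Combined Grundy value = 2 ⊕ 0 = 2.
A winning move leaves total XOR = 0, i.e. changes one component's Grundy value g to g ⊕ X where X is the current total.
Heap A: need g' = 2⊕2 = 0. Options: 7−3→G=1, 7−4→G=1, 7−7→G=0. Hits: 1.
Heap B: need g' = 0⊕2 = 2. Options: 24−1→G=1, 24−7→G=1. Hits: 0.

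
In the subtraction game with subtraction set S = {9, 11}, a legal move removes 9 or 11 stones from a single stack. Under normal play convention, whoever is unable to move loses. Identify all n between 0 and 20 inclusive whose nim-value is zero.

0, 1, 2, 3, 4, 5, 6, 7, 8, 20

G(0) = 0
G(1) = mex{} = 0
G(2) = mex{} = 0
G(3) = mex{} = 0
G(4) = mex{} = 0
G(5) = mex{} = 0
G(6) = mex{} = 0
G(7) = mex{} = 0
G(8) = mex{} = 0
G(9) = mex{0} = 1
G(10) = mex{0} = 1
G(11) = mex{0,0} = 1
G(12) = mex{0,0} = 1
G(13) = mex{0,0} = 1
G(14) = mex{0,0} = 1
G(15) = mex{0,0} = 1
G(16) = mex{0,0} = 1
G(17) = mex{0,0} = 1
G(18) = mex{1,0} = 2
G(19) = mex{1,0} = 2
G(20) = mex{1,1} = 0
P-positions are exactly the n with G(n) = 0.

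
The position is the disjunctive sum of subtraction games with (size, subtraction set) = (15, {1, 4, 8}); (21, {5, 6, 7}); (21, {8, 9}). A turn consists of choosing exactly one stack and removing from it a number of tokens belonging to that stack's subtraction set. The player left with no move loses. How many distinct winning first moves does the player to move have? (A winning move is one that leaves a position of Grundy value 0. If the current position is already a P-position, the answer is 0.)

Stack A, S = {1, 4, 8}:
G(0) = 0
G(1) = mex{0} = 1
G(2) = mex{1} = 0
G(3) = mex{0} = 1
G(4) = mex{1,0} = 2
G(5) = mex{2,1} = 0
G(6) = mex{0,0} = 1
G(7) = mex{1,1} = 0
G(8) = mex{0,2,0} = 1
G(9) = mex{1,0,1} = 2
G(10) = mex{2,1,0} = 3
G(11) = mex{3,0,1} = 2
G(12) = mex{2,1,2} = 0
G(13) = mex{0,2,0} = 1
G(14) = mex{1,3,1} = 0
G(15) = mex{0,2,0} = 1
G_A(15) = 1.
Stack B, S = {5, 6, 7}:
G(0) = 0
G(1) = mex{} = 0
G(2) = mex{} = 0
G(3) = mex{} = 0
G(4) = mex{} = 0
G(5) = mex{0} = 1
G(6) = mex{0,0} = 1
G(7) = mex{0,0,0} = 1
G(8) = mex{0,0,0} = 1
G(9) = mex{0,0,0} = 1
G(10) = mex{1,0,0} = 2
G(11) = mex{1,1,0} = 2
G(12) = mex{1,1,1} = 0
G(13) = mex{1,1,1} = 0
G(14) = mex{1,1,1} = 0
G(15) = mex{2,1,1} = 0
G(16) = mex{2,2,1} = 0
G(17) = mex{0,2,2} = 1
G(18) = mex{0,0,2} = 1
G(19) = mex{0,0,0} = 1
G(20) = mex{0,0,0} = 1
G(21) = mex{0,0,0} = 1
G_B(21) = 1.
Stack C, S = {8, 9}:
G(0) = 0
G(1) = mex{} = 0
G(2) = mex{} = 0
G(3) = mex{} = 0
G(4) = mex{} = 0
G(5) = mex{} = 0
G(6) = mex{} = 0
G(7) = mex{} = 0
G(8) = mex{0} = 1
G(9) = mex{0,0} = 1
G(10) = mex{0,0} = 1
G(11) = mex{0,0} = 1
G(12) = mex{0,0} = 1
G(13) = mex{0,0} = 1
G(14) = mex{0,0} = 1
G(15) = mex{0,0} = 1
G(16) = mex{1,0} = 2
G(17) = mex{1,1} = 0
G(18) = mex{1,1} = 0
G(19) = mex{1,1} = 0
G(20) = mex{1,1} = 0
G(21) = mex{1,1} = 0
G_C(21) = 0.
Combined Grundy value = 1 ⊕ 1 ⊕ 0 = 0.
A winning move leaves total XOR = 0, i.e. changes one component's Grundy value g to g ⊕ X where X is the current total.
Stack A: target g' = 1⊕0 = 1, but every legal move changes the Grundy value (mex property), so 0 moves.
Stack B: target g' = 1⊕0 = 1, but every legal move changes the Grundy value (mex property), so 0 moves.
Stack C: target g' = 0⊕0 = 0, but every legal move changes the Grundy value (mex property), so 0 moves.

0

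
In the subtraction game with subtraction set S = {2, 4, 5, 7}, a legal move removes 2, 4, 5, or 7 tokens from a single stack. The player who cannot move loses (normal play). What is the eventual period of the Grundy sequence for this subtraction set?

n :  0  1  2  3  4  5  6  7  8  9 10 11 12 13 14 15 16 17 18 19
G :  0  0  1  1  2  2  3  3  4  0  0  1  1  2  2  3  3  4  0  0
G(n+9) = G(n) holds for n = 0,…,6 (a full window of length max(S) = 7), so the sequence is purely periodic with period 9.

9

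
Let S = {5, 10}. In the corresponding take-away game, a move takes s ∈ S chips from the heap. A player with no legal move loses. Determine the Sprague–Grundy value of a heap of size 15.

0

n :  0  1  2  3  4  5  6  7  8  9 10 11 12 13 14 15
G :  0  0  0  0  0  1  1  1  1  1  2  2  2  2  2  0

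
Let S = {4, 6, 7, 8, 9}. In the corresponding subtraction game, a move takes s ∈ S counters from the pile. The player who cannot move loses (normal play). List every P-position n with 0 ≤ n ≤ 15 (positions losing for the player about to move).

0, 1, 2, 3, 13, 14, 15

n :  0  1  2  3  4  5  6  7  8  9 10 11 12 13 14 15
G :  0  0  0  0  1  1  1  1  2  2  2  2  3  0  0  0
P-positions are exactly the n with G(n) = 0.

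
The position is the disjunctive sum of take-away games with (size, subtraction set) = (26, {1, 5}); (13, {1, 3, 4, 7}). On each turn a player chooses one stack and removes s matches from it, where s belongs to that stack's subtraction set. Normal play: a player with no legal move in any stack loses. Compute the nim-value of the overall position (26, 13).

Stack A, S = {1, 5}:
G(0) = 0
G(1) = mex{0} = 1
G(2) = mex{1} = 0
G(3) = mex{0} = 1
G(4) = mex{1} = 0
G(5) = mex{0,0} = 1
G(6) = mex{1,1} = 0
G(7) = mex{0,0} = 1
G(8) = mex{1,1} = 0
G(9) = mex{0,0} = 1
G(10) = mex{1,1} = 0
G(11) = mex{0,0} = 1
G(12) = mex{1,1} = 0
G(13) = mex{0,0} = 1
G(14) = mex{1,1} = 0
G(15) = mex{0,0} = 1
G(16) = mex{1,1} = 0
G(17) = mex{0,0} = 1
G(18) = mex{1,1} = 0
G(19) = mex{0,0} = 1
G(20) = mex{1,1} = 0
G(21) = mex{0,0} = 1
G(22) = mex{1,1} = 0
G(23) = mex{0,0} = 1
G(24) = mex{1,1} = 0
G(25) = mex{0,0} = 1
G(26) = mex{1,1} = 0
G_A(26) = 0.
Stack B, S = {1, 3, 4, 7}:
n :  0  1  2  3  4  5  6  7  8  9 10 11 12 13
G :  0  1  0  1  2  3  2  3  0  1  0  1  2  3
G_B(13) = 3.
Combined Grundy value = 0 ⊕ 3 = 3.

3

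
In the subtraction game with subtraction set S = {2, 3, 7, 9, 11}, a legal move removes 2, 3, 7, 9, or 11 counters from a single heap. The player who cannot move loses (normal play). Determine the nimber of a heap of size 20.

1

G(0) = 0
G(1) = mex{} = 0
G(2) = mex{0} = 1
G(3) = mex{0,0} = 1
G(4) = mex{1,0} = 2
G(5) = mex{1,1} = 0
G(6) = mex{2,1} = 0
G(7) = mex{0,2,0} = 1
G(8) = mex{0,0,0} = 1
G(9) = mex{1,0,1,0} = 2
G(10) = mex{1,1,1,0} = 2
G(11) = mex{2,1,2,1,0} = 3
G(12) = mex{2,2,0,1,0} = 3
G(13) = mex{3,2,0,2,1} = 4
G(14) = mex{3,3,1,0,1} = 2
G(15) = mex{4,3,1,0,2} = 5
G(16) = mex{2,4,2,1,0} = 3
G(17) = mex{5,2,2,1,0} = 3
G(18) = mex{3,5,3,2,1} = 0
G(19) = mex{3,3,3,2,1} = 0
G(20) = mex{0,3,4,3,2} = 1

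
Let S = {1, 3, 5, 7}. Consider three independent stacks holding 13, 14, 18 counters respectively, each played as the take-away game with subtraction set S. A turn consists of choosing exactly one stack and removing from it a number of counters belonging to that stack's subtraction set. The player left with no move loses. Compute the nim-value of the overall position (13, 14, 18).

1

All stacks use S = {1, 3, 5, 7}:
G(0) = 0
G(1) = mex{0} = 1
G(2) = mex{1} = 0
G(3) = mex{0,0} = 1
G(4) = mex{1,1} = 0
G(5) = mex{0,0,0} = 1
G(6) = mex{1,1,1} = 0
G(7) = mex{0,0,0,0} = 1
G(8) = mex{1,1,1,1} = 0
G(9) = mex{0,0,0,0} = 1
G(10) = mex{1,1,1,1} = 0
G(11) = mex{0,0,0,0} = 1
G(12) = mex{1,1,1,1} = 0
G(13) = mex{0,0,0,0} = 1
G(14) = mex{1,1,1,1} = 0
G(15) = mex{0,0,0,0} = 1
G(16) = mex{1,1,1,1} = 0
G(17) = mex{0,0,0,0} = 1
G(18) = mex{1,1,1,1} = 0
Stack A: G(13) = 1.
Stack B: G(14) = 0.
Stack C: G(18) = 0.
Combined Grundy value = 1 ⊕ 0 ⊕ 0 = 1.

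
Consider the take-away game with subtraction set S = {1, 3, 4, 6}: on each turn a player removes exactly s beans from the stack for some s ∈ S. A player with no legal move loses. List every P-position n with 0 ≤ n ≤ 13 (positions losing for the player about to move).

n :  0  1  2  3  4  5  6  7  8  9 10 11 12 13
G :  0  1  0  1  2  3  2  0  1  0  1  2  3  2
P-positions are exactly the n with G(n) = 0.

0, 2, 7, 9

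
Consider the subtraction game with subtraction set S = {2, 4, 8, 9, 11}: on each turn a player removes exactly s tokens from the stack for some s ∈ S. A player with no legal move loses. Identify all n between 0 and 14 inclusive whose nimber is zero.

0, 1, 6, 7, 13

G(0) = 0
G(1) = mex{} = 0
G(2) = mex{0} = 1
G(3) = mex{0} = 1
G(4) = mex{1,0} = 2
G(5) = mex{1,0} = 2
G(6) = mex{2,1} = 0
G(7) = mex{2,1} = 0
G(8) = mex{0,2,0} = 1
G(9) = mex{0,2,0,0} = 1
G(10) = mex{1,0,1,0} = 2
G(11) = mex{1,0,1,1,0} = 2
G(12) = mex{2,1,2,1,0} = 3
G(13) = mex{2,1,2,2,1} = 0
G(14) = mex{3,2,0,2,1} = 4
P-positions are exactly the n with G(n) = 0.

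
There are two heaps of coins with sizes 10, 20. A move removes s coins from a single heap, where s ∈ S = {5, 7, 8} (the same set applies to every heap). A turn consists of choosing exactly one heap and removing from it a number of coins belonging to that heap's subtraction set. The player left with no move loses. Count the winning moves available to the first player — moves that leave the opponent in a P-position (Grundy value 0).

2

All heaps use S = {5, 7, 8}:
n :  0  1  2  3  4  5  6  7  8  9 10 11 12 13 14 15 16 17 18 19 20
G :  0  0  0  0  0  1  1  1  1  1  2  2  2  0  0  0  0  0  1  1  1
Heap A: G(10) = 2.
Heap B: G(20) = 1.
Combined Grundy value = 2 ⊕ 1 = 3.
A winning move leaves total XOR = 0, i.e. changes one component's Grundy value g to g ⊕ X where X is the current total.
Heap A: need g' = 2⊕3 = 1. Options: 10−5→G=1, 10−7→G=0, 10−8→G=0. Hits: 1.
Heap B: need g' = 1⊕3 = 2. Options: 20−5→G=0, 20−7→G=0, 20−8→G=2. Hits: 1.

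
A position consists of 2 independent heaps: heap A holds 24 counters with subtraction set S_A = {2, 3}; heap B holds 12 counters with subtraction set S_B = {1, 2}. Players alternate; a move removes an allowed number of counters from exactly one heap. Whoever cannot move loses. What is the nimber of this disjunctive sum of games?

Heap A, S = {2, 3}:
n :  0  1  2  3  4  5  6  7  8  9 10 11 12 13 14 15 16 17 18 19 20 21 22 23 24
G :  0  0  1  1  2  0  0  1  1  2  0  0  1  1  2  0  0  1  1  2  0  0  1  1  2
G_A(24) = 2.
Heap B, S = {1, 2}:
n :  0  1  2  3  4  5  6  7  8  9 10 11 12
G :  0  1  2  0  1  2  0  1  2  0  1  2  0
G_B(12) = 0.
Combined Grundy value = 2 ⊕ 0 = 2.

2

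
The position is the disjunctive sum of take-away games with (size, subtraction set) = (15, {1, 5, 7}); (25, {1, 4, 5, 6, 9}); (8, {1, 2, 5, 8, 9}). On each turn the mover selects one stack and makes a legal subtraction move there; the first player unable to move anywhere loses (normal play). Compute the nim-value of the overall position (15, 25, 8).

Stack A, S = {1, 5, 7}:
n :  0  1  2  3  4  5  6  7  8  9 10 11 12 13 14 15
G :  0  1  0  1  0  1  0  1  0  1  0  1  0  1  0  1
G_A(15) = 1.
Stack B, S = {1, 4, 5, 6, 9}:
n :  0  1  2  3  4  5  6  7  8  9 10 11 12 13 14 15 16 17 18 19 20 21 22 23 24 25
G :  0  1  0  1  2  3  2  3  4  5  0  1  0  1  2  3  2  3  4  5  0  1  0  1  2  3
G_B(25) = 3.
Stack C, S = {1, 2, 5, 8, 9}:
n : 0 1 2 3 4 5 6 7 8
G : 0 1 2 0 1 2 0 1 2
G_C(8) = 2.
Combined Grundy value = 1 ⊕ 3 ⊕ 2 = 0.

0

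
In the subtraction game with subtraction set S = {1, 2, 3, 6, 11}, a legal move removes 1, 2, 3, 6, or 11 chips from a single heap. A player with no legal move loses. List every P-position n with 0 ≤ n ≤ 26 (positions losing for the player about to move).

n :  0  1  2  3  4  5  6  7  8  9 10 11 12 13 14 15 16 17 18 19 20 21 22 23 24 25 26
G :  0  1  2  3  0  1  2  3  0  1  2  3  0  1  2  3  0  1  2  3  0  1  2  3  0  1  2
P-positions are exactly the n with G(n) = 0.

0, 4, 8, 12, 16, 20, 24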